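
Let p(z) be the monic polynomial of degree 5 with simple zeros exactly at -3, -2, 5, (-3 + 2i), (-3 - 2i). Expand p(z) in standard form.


The polynomial is p(z) = ∏_{α ∈ S} (z − α), where S = {-3, -2, 5, (-3 + 2i), (-3 - 2i)}.
Expanding the product yields: p(z) = z^5 + 6·z^4 -6·z^3 -144·z^2 -427·z -390.
Note conjugate pairs combine to real quadratics: (z − (-3+2i))(z − (-3−2i)) = z² + 6z + 13.
The resulting polynomial has degree 5 and real coefficients as required.

p(z) = z^5 + 6·z^4 -6·z^3 -144·z^2 -427·z -390.


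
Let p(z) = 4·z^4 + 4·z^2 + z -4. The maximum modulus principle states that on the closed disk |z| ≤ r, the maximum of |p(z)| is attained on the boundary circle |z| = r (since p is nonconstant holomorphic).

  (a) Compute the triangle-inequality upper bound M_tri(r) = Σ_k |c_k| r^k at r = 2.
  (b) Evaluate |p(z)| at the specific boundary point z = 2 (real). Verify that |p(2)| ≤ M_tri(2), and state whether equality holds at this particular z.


Coefficients: c_0 = -4, c_1 = 1, c_2 = 4, c_3 = 0, c_4 = 4. Radius r = 2.
Part (a). Triangle bound: M_tri(r) = Σ_k |c_k| r^k
  = |-4|·2^0 + |1|·2^1 + |4|·2^2 + |0|·2^3 + |4|·2^4
  = 4 + 2 + 16 + 0 + 64 = 86.
This bounds M(r) := max_{|z|=r} |p(z)| from above; equality holds iff all terms c_k z^k can be made to align in phase at a single z on |z|=r.
Part (b). At z = 2 (real, on the circle |z| = r):
  p(2) = (-4)·2^0 + (1)·2^1 + (4)·2^2 + (0)·2^3 + (4)·2^4 = 78.
  |p(2)| = 78.
Check: |p(2)| = 78 ≤ 86 = M_tri(2). ✓ Equality does not hold at z = 2 (the coefficients have mixed signs, so the terms do not all align in phase there).

M_tri(2) = 86; |p(2)| = 78; equality at z=2: no.


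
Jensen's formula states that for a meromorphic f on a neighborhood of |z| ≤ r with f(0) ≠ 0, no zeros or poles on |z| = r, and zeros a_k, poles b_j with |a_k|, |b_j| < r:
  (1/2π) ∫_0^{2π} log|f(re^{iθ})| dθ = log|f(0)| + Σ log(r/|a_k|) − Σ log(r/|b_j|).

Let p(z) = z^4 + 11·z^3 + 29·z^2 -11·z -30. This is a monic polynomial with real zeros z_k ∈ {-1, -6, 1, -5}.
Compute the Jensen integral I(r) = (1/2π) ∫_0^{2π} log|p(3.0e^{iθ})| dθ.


Zeros: -6, -5, -1, 1; r = 3.0.
Inside |z| < r: -1, 1. Outside (|z| ≥ r): -6, -5.
p(0) = -30, so log|p(0)| = log(30) = 3.4012.
Apply Jensen: I(r) = log|p(0)| + Σ_k log(r/|z_k|), summed over zeros inside |z| < r.
  log(r/|z_k|) for z_k = -1: log(3.0/1) = 1.0986
  log(r/|z_k|) for z_k = 1: log(3.0/1) = 1.0986
  Outside zeros (-6, -5) contribute nothing to the Jensen sum.
Sum over inside zeros: 2.1972.
I(r) = log|p(0)| + (inside sum) = 3.4012 + 2.1972 = 5.5984.
Note: since some zeros are outside |z| ≤ r, the simplified n·log(r) form does NOT apply — only the inside zeros contribute.

I(r) ≈ 5.5984.


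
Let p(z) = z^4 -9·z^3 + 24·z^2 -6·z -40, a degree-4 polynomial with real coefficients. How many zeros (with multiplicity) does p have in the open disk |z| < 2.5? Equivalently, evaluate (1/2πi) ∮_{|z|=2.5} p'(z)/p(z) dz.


The zeros of p are: -1, 4, (3 + 1i), (3 - 1i).
Their magnitudes are: 1, 4, 3.162, 3.162.
Zeros with |z| < R = 2.5: -1.
Count = 1.
By the argument principle, (1/2πi) ∮_{|z|=R} p'(z)/p(z) dz equals exactly this count.

Number of zeros inside |z| < 2.5: 1.


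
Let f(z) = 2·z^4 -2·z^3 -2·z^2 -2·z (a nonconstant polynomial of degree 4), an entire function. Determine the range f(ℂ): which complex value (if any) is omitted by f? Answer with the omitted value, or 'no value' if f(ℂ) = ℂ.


Little Picard bounds the complement of f(ℂ) to at most one point.
For every w ∈ ℂ, the equation p(z) − w = 0 is a nonconstant polynomial in z and hence has at least one root by the fundamental theorem of algebra. So p is surjective onto ℂ, omitting no value.

Omitted value: no value.


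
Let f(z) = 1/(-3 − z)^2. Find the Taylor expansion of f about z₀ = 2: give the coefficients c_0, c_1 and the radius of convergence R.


Let w = z − z₀, so z = z₀ + w.
Then -3 − z = -3 − (z₀ + w) = (-3 − z₀) − w = -5 − w.
f(z) = 1/(-5 − w)^2 = (1/(-5)^2) · (1 − w/(-5))^{−2}.
By the binomial series (1−u)^{−2} = Σ_{n≥0} C(n+1, 1) u^n for |u|<1, with u = w/(-5):
  c_n = C(n+1, 1) / (-5)^(n+2).
  c_0 = 1/(-5)^2 = 1/25.
  c_1 = 2/(-5)^3 = -2/125.
The series is valid for |w/d| < 1, i.e. |z − z₀| < |d|.
Radius of convergence: R = |-3 − z₀| = |-5| = 5 (distance from z₀ to the singularity z = -3).

c_0 = 1/25, c_1 = -2/125; R = 5.


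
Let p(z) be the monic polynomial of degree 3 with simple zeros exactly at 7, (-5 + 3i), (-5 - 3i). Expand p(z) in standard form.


The polynomial is p(z) = ∏_{α ∈ S} (z − α), where S = {7, (-5 + 3i), (-5 - 3i)}.
Expanding the product yields: p(z) = z^3 + 3·z^2 -36·z -238.
Note conjugate pairs combine to real quadratics: (z − (-5+3i))(z − (-5−3i)) = z² + 10z + 34.
The resulting polynomial has degree 3 and real coefficients as required.

p(z) = z^3 + 3·z^2 -36·z -238.


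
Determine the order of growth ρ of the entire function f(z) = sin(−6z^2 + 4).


Write sin(w) = (e^{iw} ± e^{−iw})/(2 or 2i), so |sin(w)| ≤ e^{|w|}. With w = −6z^2 + 4, |w| ≤ 6r^2 + 4 on |z|=r, giving M(r) ≤ e^{6r^2 + 4} and ρ ≤ 2. For the lower bound, choose z on |z|=r with -6z^2 purely imaginary of modulus 6r^2; then |sin(−6z^2 + 4)| grows like e^{6r^2}/2, so ρ ≥ 2. Hence ρ = 2.
Therefore ρ = 2.

Order ρ = 2.


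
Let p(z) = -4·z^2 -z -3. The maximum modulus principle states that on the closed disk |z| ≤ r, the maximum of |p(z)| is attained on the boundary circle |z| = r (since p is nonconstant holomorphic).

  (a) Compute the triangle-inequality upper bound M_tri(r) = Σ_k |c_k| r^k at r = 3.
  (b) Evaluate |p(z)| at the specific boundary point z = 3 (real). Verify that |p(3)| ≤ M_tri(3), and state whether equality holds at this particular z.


Coefficients: c_0 = -3, c_1 = -1, c_2 = -4. Radius r = 3.
Part (a). Triangle bound: M_tri(r) = Σ_k |c_k| r^k
  = |-3|·3^0 + |-1|·3^1 + |-4|·3^2
  = 3 + 3 + 36 = 42.
This bounds M(r) := max_{|z|=r} |p(z)| from above; equality holds iff all terms c_k z^k can be made to align in phase at a single z on |z|=r.
Part (b). At z = 3 (real, on the circle |z| = r):
  p(3) = (-3)·3^0 + (-1)·3^1 + (-4)·3^2 = -42.
  |p(3)| = 42.
Since all nonzero coefficients share the same sign, |p(3)| = 42 = M_tri(3); the triangle bound is attained at z = 3, so in fact M(r) = 42.

M_tri(3) = 42; |p(3)| = 42; equality at z=3: yes.


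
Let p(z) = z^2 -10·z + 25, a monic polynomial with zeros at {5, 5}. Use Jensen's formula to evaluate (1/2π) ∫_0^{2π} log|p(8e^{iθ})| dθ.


Zeros: 5, 5; r = 8.
Inside |z| < r: 5, 5. Outside (|z| ≥ r): ∅.
p(0) = 25, so log|p(0)| = log(25) = 3.2189.
Apply Jensen: I(r) = log|p(0)| + Σ_k log(r/|z_k|), summed over zeros inside |z| < r.
  log(r/|z_k|) for z_k = 5: log(8/5) = 0.4700
  log(r/|z_k|) for z_k = 5: log(8/5) = 0.4700
Sum over inside zeros: 0.9400.
I(r) = log|p(0)| + (inside sum) = 3.2189 + 0.9400 = 4.1589.
Closed form (all zeros inside, monic): I(r) = n·log(r) = 2·log(8) = 4.1589. ✓

I(r) ≈ 4.1589.


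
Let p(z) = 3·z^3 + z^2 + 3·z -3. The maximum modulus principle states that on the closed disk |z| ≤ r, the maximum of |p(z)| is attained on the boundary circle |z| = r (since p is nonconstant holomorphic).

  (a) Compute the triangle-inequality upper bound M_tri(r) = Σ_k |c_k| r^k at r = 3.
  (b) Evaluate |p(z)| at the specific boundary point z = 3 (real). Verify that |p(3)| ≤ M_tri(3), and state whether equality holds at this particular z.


Coefficients: c_0 = -3, c_1 = 3, c_2 = 1, c_3 = 3. Radius r = 3.
Part (a). Triangle bound: M_tri(r) = Σ_k |c_k| r^k
  = |-3|·3^0 + |3|·3^1 + |1|·3^2 + |3|·3^3
  = 3 + 9 + 9 + 81 = 102.
This bounds M(r) := max_{|z|=r} |p(z)| from above; equality holds iff all terms c_k z^k can be made to align in phase at a single z on |z|=r.
Part (b). At z = 3 (real, on the circle |z| = r):
  p(3) = (-3)·3^0 + (3)·3^1 + (1)·3^2 + (3)·3^3 = 96.
  |p(3)| = 96.
Check: |p(3)| = 96 ≤ 102 = M_tri(3). ✓ Equality does not hold at z = 3 (the coefficients have mixed signs, so the terms do not all align in phase there).

M_tri(3) = 102; |p(3)| = 96; equality at z=3: no.


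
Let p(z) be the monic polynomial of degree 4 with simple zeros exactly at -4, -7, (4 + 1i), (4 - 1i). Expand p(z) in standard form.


The polynomial is p(z) = ∏_{α ∈ S} (z − α), where S = {-4, -7, (4 + 1i), (4 - 1i)}.
Expanding the product yields: p(z) = z^4 + 3·z^3 -43·z^2 -37·z + 476.
Note conjugate pairs combine to real quadratics: (z − (4+1i))(z − (4−1i)) = z² − 8z + 17.
The resulting polynomial has degree 4 and real coefficients as required.

p(z) = z^4 + 3·z^3 -43·z^2 -37·z + 476.


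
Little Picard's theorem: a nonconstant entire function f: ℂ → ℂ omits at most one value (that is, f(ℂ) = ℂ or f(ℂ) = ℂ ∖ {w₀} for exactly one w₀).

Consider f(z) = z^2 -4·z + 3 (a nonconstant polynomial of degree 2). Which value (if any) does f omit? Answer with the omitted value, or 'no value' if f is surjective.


Little Picard bounds the complement of f(ℂ) to at most one point.
For every w ∈ ℂ, the equation p(z) − w = 0 is a nonconstant polynomial in z and hence has at least one root by the fundamental theorem of algebra. So p is surjective onto ℂ, omitting no value.

Omitted value: no value.


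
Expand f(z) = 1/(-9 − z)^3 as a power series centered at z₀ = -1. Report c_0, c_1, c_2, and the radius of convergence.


Let w = z − z₀, so z = z₀ + w.
Then -9 − z = -9 − (z₀ + w) = (-9 − z₀) − w = -8 − w.
f(z) = 1/(-8 − w)^3 = (1/(-8)^3) · (1 − w/(-8))^{−3}.
By the binomial series (1−u)^{−3} = Σ_{n≥0} C(n+2, 2) u^n for |u|<1, with u = w/(-8):
  c_n = C(n+2, 2) / (-8)^(n+3).
  c_0 = 1/(-8)^3 = -1/512.
  c_1 = 3/(-8)^4 = 3/4096.
  c_2 = 6/(-8)^5 = -3/16384.
The series is valid for |w/d| < 1, i.e. |z − z₀| < |d|.
Radius of convergence: R = |-9 − z₀| = |-8| = 8 (distance from z₀ to the singularity z = -9).

c_0 = -1/512, c_1 = 3/4096, c_2 = -3/16384; R = 8.


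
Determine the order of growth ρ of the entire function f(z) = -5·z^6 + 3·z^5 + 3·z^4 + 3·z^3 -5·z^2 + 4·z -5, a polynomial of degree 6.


|f(z)| ≤ Σ|c_k|·r^k = O(r^6) as r → ∞. Polynomial growth is O(e^{r^ε}) for every ε > 0 (since r^6/e^{r^ε} → 0), so ρ ≤ ε for all ε > 0, i.e. ρ = 0. Every nonconstant polynomial has order 0.
Therefore ρ = 0.

Order ρ = 0.


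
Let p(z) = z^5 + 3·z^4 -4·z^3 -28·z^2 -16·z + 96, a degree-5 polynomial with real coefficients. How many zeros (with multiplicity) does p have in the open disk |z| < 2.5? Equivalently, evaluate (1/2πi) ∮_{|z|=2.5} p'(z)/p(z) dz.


The zeros of p are: 2, (-2 + 2i), (-2 - 2i), -3, 2.
Their magnitudes are: 2, 2.828, 2.828, 3, 2.
Zeros with |z| < R = 2.5: 2, 2.
Count = 2.
By the argument principle, (1/2πi) ∮_{|z|=R} p'(z)/p(z) dz equals exactly this count.

Number of zeros inside |z| < 2.5: 2.


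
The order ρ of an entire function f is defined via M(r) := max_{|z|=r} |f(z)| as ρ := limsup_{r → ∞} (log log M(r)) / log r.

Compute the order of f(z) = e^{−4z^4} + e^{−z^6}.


Each summand is entire of order 4 and 6 respectively (as in the single-exponential case). The order of a sum is at most the max of the orders, so ρ ≤ 6. For the lower bound: on |z|=r choose arg z so that -1z^6 is real positive; then |e^{-1z^6}| = e^{1r^6} while |e^{-4z^4}| ≤ e^{4r^4} = o(e^{1r^6}). So |f| ≥ e^{1r^6}(1 − o(1)) and ρ ≥ 6. Hence ρ = max(4, 6) = 6.
Therefore ρ = 6.

Order ρ = 6.


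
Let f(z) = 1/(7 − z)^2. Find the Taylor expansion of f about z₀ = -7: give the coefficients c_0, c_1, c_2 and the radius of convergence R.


Let w = z − z₀, so z = z₀ + w.
Then 7 − z = 7 − (z₀ + w) = (7 − z₀) − w = 14 − w.
f(z) = 1/(14 − w)^2 = (1/(14)^2) · (1 − w/(14))^{−2}.
By the binomial series (1−u)^{−2} = Σ_{n≥0} C(n+1, 1) u^n for |u|<1, with u = w/(14):
  c_n = C(n+1, 1) / (14)^(n+2).
  c_0 = 1/(14)^2 = 1/196.
  c_1 = 2/(14)^3 = 1/1372.
  c_2 = 3/(14)^4 = 3/38416.
The series is valid for |w/d| < 1, i.e. |z − z₀| < |d|.
Radius of convergence: R = |7 − z₀| = |14| = 14 (distance from z₀ to the singularity z = 7).

c_0 = 1/196, c_1 = 1/1372, c_2 = 3/38416; R = 14.


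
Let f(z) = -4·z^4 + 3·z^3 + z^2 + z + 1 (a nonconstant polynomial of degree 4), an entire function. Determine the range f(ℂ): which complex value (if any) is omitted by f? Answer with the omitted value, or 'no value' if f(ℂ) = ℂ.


Little Picard bounds the complement of f(ℂ) to at most one point.
For every w ∈ ℂ, the equation p(z) − w = 0 is a nonconstant polynomial in z and hence has at least one root by the fundamental theorem of algebra. So p is surjective onto ℂ, omitting no value.

Omitted value: no value.


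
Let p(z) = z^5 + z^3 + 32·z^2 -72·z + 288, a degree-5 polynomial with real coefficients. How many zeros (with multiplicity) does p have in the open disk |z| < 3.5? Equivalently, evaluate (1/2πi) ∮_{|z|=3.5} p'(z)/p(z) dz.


The zeros of p are: -4, (0 + 3i), (0 - 3i), (2 + 2i), (2 - 2i).
Their magnitudes are: 4, 3, 3, 2.828, 2.828.
Zeros with |z| < R = 3.5: (0 + 3i), (0 - 3i), (2 + 2i), (2 - 2i).
Count = 4.
By the argument principle, (1/2πi) ∮_{|z|=R} p'(z)/p(z) dz equals exactly this count.

Number of zeros inside |z| < 3.5: 4.


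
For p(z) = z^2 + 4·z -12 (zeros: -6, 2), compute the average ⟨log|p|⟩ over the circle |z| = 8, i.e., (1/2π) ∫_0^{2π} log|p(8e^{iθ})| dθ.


Zeros: -6, 2; r = 8.
Inside |z| < r: -6, 2. Outside (|z| ≥ r): ∅.
p(0) = -12, so log|p(0)| = log(12) = 2.4849.
Apply Jensen: I(r) = log|p(0)| + Σ_k log(r/|z_k|), summed over zeros inside |z| < r.
  log(r/|z_k|) for z_k = -6: log(8/6) = 0.2877
  log(r/|z_k|) for z_k = 2: log(8/2) = 1.3863
Sum over inside zeros: 1.6740.
I(r) = log|p(0)| + (inside sum) = 2.4849 + 1.6740 = 4.1589.
Closed form (all zeros inside, monic): I(r) = n·log(r) = 2·log(8) = 4.1589. ✓

I(r) ≈ 4.1589.


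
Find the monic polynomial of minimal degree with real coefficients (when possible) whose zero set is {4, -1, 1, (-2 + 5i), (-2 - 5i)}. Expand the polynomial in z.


The polynomial is p(z) = ∏_{α ∈ S} (z − α), where S = {4, -1, 1, (-2 + 5i), (-2 - 5i)}.
Expanding the product yields: p(z) = z^5 + 12·z^3 -116·z^2 -13·z + 116.
Note conjugate pairs combine to real quadratics: (z − (-2+5i))(z − (-2−5i)) = z² + 4z + 29.
The resulting polynomial has degree 5 and real coefficients as required.

p(z) = z^5 + 12·z^3 -116·z^2 -13·z + 116.


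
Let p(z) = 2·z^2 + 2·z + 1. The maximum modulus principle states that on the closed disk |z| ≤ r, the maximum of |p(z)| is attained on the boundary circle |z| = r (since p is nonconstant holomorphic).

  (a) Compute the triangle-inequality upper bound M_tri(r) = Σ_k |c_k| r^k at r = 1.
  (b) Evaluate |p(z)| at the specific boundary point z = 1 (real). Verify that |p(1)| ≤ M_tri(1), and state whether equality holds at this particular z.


Coefficients: c_0 = 1, c_1 = 2, c_2 = 2. Radius r = 1.
Part (a). Triangle bound: M_tri(r) = Σ_k |c_k| r^k
  = |1|·1^0 + |2|·1^1 + |2|·1^2
  = 1 + 2 + 2 = 5.
This bounds M(r) := max_{|z|=r} |p(z)| from above; equality holds iff all terms c_k z^k can be made to align in phase at a single z on |z|=r.
Part (b). At z = 1 (real, on the circle |z| = r):
  p(1) = (1)·1^0 + (2)·1^1 + (2)·1^2 = 5.
  |p(1)| = 5.
Since all nonzero coefficients share the same sign, |p(1)| = 5 = M_tri(1); the triangle bound is attained at z = 1, so in fact M(r) = 5.

M_tri(1) = 5; |p(1)| = 5; equality at z=1: yes.


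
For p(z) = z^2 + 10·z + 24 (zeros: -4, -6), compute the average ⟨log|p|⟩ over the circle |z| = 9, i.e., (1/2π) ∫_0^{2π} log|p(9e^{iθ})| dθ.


Zeros: -6, -4; r = 9.
Inside |z| < r: -6, -4. Outside (|z| ≥ r): ∅.
p(0) = 24, so log|p(0)| = log(24) = 3.1781.
Apply Jensen: I(r) = log|p(0)| + Σ_k log(r/|z_k|), summed over zeros inside |z| < r.
  log(r/|z_k|) for z_k = -4: log(9/4) = 0.8109
  log(r/|z_k|) for z_k = -6: log(9/6) = 0.4055
Sum over inside zeros: 1.2164.
I(r) = log|p(0)| + (inside sum) = 3.1781 + 1.2164 = 4.3944.
Closed form (all zeros inside, monic): I(r) = n·log(r) = 2·log(9) = 4.3944. ✓

I(r) ≈ 4.3944.


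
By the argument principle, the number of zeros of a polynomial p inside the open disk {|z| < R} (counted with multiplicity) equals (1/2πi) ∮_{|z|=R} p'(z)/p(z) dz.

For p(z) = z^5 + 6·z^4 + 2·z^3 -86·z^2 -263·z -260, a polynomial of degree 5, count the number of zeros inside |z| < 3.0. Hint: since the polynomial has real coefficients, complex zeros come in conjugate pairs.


The zeros of p are: 4, (-2 + 1i), (-2 - 1i), (-3 + 2i), (-3 - 2i).
Their magnitudes are: 4, 2.236, 2.236, 3.606, 3.606.
Zeros with |z| < R = 3.0: (-2 + 1i), (-2 - 1i).
Count = 2.
By the argument principle, (1/2πi) ∮_{|z|=R} p'(z)/p(z) dz equals exactly this count.

Number of zeros inside |z| < 3.0: 2.


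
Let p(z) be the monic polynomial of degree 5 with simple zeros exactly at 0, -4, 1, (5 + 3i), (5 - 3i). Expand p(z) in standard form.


The polynomial is p(z) = ∏_{α ∈ S} (z − α), where S = {0, -4, 1, (5 + 3i), (5 - 3i)}.
Expanding the product yields: p(z) = z^5 -7·z^4 + 142·z^2 -136·z.
Note conjugate pairs combine to real quadratics: (z − (5+3i))(z − (5−3i)) = z² − 10z + 34.
The resulting polynomial has degree 5 and real coefficients as required.

p(z) = z^5 -7·z^4 + 142·z^2 -136·z.


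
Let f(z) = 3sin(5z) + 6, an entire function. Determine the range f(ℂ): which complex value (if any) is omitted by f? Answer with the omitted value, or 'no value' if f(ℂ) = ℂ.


Little Picard bounds the complement of f(ℂ) to at most one point.
sin is entire and surjective onto ℂ: for every w ∈ ℂ, sin(ζ) = w has a solution ζ ∈ ℂ (e.g., via the complex inverse arcsin). With ζ = 5z this gives z = ζ/(5). Then 3·sin(5z) takes every value in 3·ℂ = ℂ, and adding 6 is a bijection of ℂ. So f is surjective and omits no value. (Note: only on the real line is sin bounded by [−1, 1].)

Omitted value: no value.


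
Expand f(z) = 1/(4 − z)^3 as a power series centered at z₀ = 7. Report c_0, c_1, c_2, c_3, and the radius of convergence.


Let w = z − z₀, so z = z₀ + w.
Then 4 − z = 4 − (z₀ + w) = (4 − z₀) − w = -3 − w.
f(z) = 1/(-3 − w)^3 = (1/(-3)^3) · (1 − w/(-3))^{−3}.
By the binomial series (1−u)^{−3} = Σ_{n≥0} C(n+2, 2) u^n for |u|<1, with u = w/(-3):
  c_n = C(n+2, 2) / (-3)^(n+3).
  c_0 = 1/(-3)^3 = -1/27.
  c_1 = 3/(-3)^4 = 1/27.
  c_2 = 6/(-3)^5 = -2/81.
  c_3 = 10/(-3)^6 = 10/729.
The series is valid for |w/d| < 1, i.e. |z − z₀| < |d|.
Radius of convergence: R = |4 − z₀| = |-3| = 3 (distance from z₀ to the singularity z = 4).

c_0 = -1/27, c_1 = 1/27, c_2 = -2/81, c_3 = 10/729; R = 3.


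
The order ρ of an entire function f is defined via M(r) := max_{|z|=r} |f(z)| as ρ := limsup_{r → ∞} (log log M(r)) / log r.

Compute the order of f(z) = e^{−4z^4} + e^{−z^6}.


Each summand is entire of order 4 and 6 respectively (as in the single-exponential case). The order of a sum is at most the max of the orders, so ρ ≤ 6. For the lower bound: on |z|=r choose arg z so that -1z^6 is real positive; then |e^{-1z^6}| = e^{1r^6} while |e^{-4z^4}| ≤ e^{4r^4} = o(e^{1r^6}). So |f| ≥ e^{1r^6}(1 − o(1)) and ρ ≥ 6. Hence ρ = max(4, 6) = 6.
Therefore ρ = 6.

Order ρ = 6.


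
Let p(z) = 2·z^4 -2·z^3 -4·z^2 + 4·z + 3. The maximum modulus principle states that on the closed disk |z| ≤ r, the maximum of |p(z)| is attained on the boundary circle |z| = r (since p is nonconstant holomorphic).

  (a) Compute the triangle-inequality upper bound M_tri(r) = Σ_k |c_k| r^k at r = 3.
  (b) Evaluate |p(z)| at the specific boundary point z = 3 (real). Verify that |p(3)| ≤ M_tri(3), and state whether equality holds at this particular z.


Coefficients: c_0 = 3, c_1 = 4, c_2 = -4, c_3 = -2, c_4 = 2. Radius r = 3.
Part (a). Triangle bound: M_tri(r) = Σ_k |c_k| r^k
  = |3|·3^0 + |4|·3^1 + |-4|·3^2 + |-2|·3^3 + |2|·3^4
  = 3 + 12 + 36 + 54 + 162 = 267.
This bounds M(r) := max_{|z|=r} |p(z)| from above; equality holds iff all terms c_k z^k can be made to align in phase at a single z on |z|=r.
Part (b). At z = 3 (real, on the circle |z| = r):
  p(3) = (3)·3^0 + (4)·3^1 + (-4)·3^2 + (-2)·3^3 + (2)·3^4 = 87.
  |p(3)| = 87.
Check: |p(3)| = 87 ≤ 267 = M_tri(3). ✓ Equality does not hold at z = 3 (the coefficients have mixed signs, so the terms do not all align in phase there).

M_tri(3) = 267; |p(3)| = 87; equality at z=3: no.


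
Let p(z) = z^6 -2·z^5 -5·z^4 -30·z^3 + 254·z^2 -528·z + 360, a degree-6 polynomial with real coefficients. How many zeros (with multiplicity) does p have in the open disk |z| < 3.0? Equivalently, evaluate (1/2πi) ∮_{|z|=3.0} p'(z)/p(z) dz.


The zeros of p are: 2, (2 + 1i), (2 - 1i), 2, (-3 + 3i), (-3 - 3i).
Their magnitudes are: 2, 2.236, 2.236, 2, 4.243, 4.243.
Zeros with |z| < R = 3.0: 2, (2 + 1i), (2 - 1i), 2.
Count = 4.
By the argument principle, (1/2πi) ∮_{|z|=R} p'(z)/p(z) dz equals exactly this count.

Number of zeros inside |z| < 3.0: 4.


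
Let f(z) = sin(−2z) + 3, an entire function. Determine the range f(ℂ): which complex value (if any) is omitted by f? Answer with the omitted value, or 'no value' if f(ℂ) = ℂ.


Little Picard bounds the complement of f(ℂ) to at most one point.
sin is entire and surjective onto ℂ: for every w ∈ ℂ, sin(ζ) = w has a solution ζ ∈ ℂ (e.g., via the complex inverse arcsin). With ζ = −2z this gives z = ζ/(-2). Then 1·sin(−2z) takes every value in 1·ℂ = ℂ, and adding 3 is a bijection of ℂ. So f is surjective and omits no value. (Note: only on the real line is sin bounded by [−1, 1].)

Omitted value: no value.


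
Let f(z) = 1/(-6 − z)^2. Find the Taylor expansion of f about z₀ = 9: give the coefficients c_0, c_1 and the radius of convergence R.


Let w = z − z₀, so z = z₀ + w.
Then -6 − z = -6 − (z₀ + w) = (-6 − z₀) − w = -15 − w.
f(z) = 1/(-15 − w)^2 = (1/(-15)^2) · (1 − w/(-15))^{−2}.
By the binomial series (1−u)^{−2} = Σ_{n≥0} C(n+1, 1) u^n for |u|<1, with u = w/(-15):
  c_n = C(n+1, 1) / (-15)^(n+2).
  c_0 = 1/(-15)^2 = 1/225.
  c_1 = 2/(-15)^3 = -2/3375.
The series is valid for |w/d| < 1, i.e. |z − z₀| < |d|.
Radius of convergence: R = |-6 − z₀| = |-15| = 15 (distance from z₀ to the singularity z = -6).

c_0 = 1/225, c_1 = -2/3375; R = 15.


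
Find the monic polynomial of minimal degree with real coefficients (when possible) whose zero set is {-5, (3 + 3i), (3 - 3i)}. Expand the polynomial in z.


The polynomial is p(z) = ∏_{α ∈ S} (z − α), where S = {-5, (3 + 3i), (3 - 3i)}.
Expanding the product yields: p(z) = z^3 -z^2 -12·z + 90.
Note conjugate pairs combine to real quadratics: (z − (3+3i))(z − (3−3i)) = z² − 6z + 18.
The resulting polynomial has degree 3 and real coefficients as required.

p(z) = z^3 -z^2 -12·z + 90.


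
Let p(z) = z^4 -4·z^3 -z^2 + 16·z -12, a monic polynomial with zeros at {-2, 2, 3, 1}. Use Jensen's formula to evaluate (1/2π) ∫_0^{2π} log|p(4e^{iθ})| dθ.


Zeros: -2, 1, 2, 3; r = 4.
Inside |z| < r: -2, 1, 2, 3. Outside (|z| ≥ r): ∅.
p(0) = -12, so log|p(0)| = log(12) = 2.4849.
Apply Jensen: I(r) = log|p(0)| + Σ_k log(r/|z_k|), summed over zeros inside |z| < r.
  log(r/|z_k|) for z_k = -2: log(4/2) = 0.6931
  log(r/|z_k|) for z_k = 2: log(4/2) = 0.6931
  log(r/|z_k|) for z_k = 3: log(4/3) = 0.2877
  log(r/|z_k|) for z_k = 1: log(4/1) = 1.3863
Sum over inside zeros: 3.0603.
I(r) = log|p(0)| + (inside sum) = 2.4849 + 3.0603 = 5.5452.
Closed form (all zeros inside, monic): I(r) = n·log(r) = 4·log(4) = 5.5452. ✓

I(r) ≈ 5.5452.


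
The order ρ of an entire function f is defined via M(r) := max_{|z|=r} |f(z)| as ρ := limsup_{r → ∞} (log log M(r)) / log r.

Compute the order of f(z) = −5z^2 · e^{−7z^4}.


M(r) = max_{|z|=r} |-5|·|z|^2·|e^{−7z^4}| = 5·r^2 · e^{7r^4} (the factors attain their maxima compatibly on |z|=r). Then log M(r) = log 5 + 2·log r + 7r^4, dominated by the last term, so log log M(r) ~ 4·log r. The polynomial factor -5z^2 contributes only a log r term and does not affect the order. ρ = 4.
Therefore ρ = 4.

Order ρ = 4.


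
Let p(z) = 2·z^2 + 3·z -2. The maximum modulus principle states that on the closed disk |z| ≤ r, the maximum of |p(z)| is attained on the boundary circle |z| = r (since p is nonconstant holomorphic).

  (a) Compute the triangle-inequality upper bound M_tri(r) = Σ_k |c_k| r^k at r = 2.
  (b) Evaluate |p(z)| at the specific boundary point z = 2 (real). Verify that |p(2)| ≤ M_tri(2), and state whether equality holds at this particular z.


Coefficients: c_0 = -2, c_1 = 3, c_2 = 2. Radius r = 2.
Part (a). Triangle bound: M_tri(r) = Σ_k |c_k| r^k
  = |-2|·2^0 + |3|·2^1 + |2|·2^2
  = 2 + 6 + 8 = 16.
This bounds M(r) := max_{|z|=r} |p(z)| from above; equality holds iff all terms c_k z^k can be made to align in phase at a single z on |z|=r.
Part (b). At z = 2 (real, on the circle |z| = r):
  p(2) = (-2)·2^0 + (3)·2^1 + (2)·2^2 = 12.
  |p(2)| = 12.
Check: |p(2)| = 12 ≤ 16 = M_tri(2). ✓ Equality does not hold at z = 2 (the coefficients have mixed signs, so the terms do not all align in phase there).

M_tri(2) = 16; |p(2)| = 12; equality at z=2: no.


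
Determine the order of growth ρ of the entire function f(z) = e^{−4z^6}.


|e^{−4z^6}| = e^{Re(-4·z^6) + 0} ≤ e^{4|z|^6 + 0} = e^{4r^6 + 0} on |z| = r, so ρ ≤ 6. Choosing z on |z|=r so that -4·z^6 is real positive (always possible by picking arg z appropriately) gives |f(z)| = e^{4r^6 + 0}, matching the bound. The additive constant 0 does not affect log log M(r) ~ 6·log r. Hence ρ = 6.
Therefore ρ = 6.

Order ρ = 6.


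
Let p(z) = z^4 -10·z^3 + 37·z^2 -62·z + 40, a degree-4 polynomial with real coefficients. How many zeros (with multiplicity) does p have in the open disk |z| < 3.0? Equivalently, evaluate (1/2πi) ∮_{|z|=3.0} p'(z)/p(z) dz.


The zeros of p are: 4, 2, (2 + 1i), (2 - 1i).
Their magnitudes are: 4, 2, 2.236, 2.236.
Zeros with |z| < R = 3.0: 2, (2 + 1i), (2 - 1i).
Count = 3.
By the argument principle, (1/2πi) ∮_{|z|=R} p'(z)/p(z) dz equals exactly this count.

Number of zeros inside |z| < 3.0: 3.


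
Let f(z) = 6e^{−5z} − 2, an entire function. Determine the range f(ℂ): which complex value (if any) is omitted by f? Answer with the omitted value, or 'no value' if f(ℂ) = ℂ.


Little Picard bounds the complement of f(ℂ) to at most one point.
e^{−5z} is never zero on ℂ, so 6·e^{−5z} takes every value in ℂ ∖ {0}. Adding -2 shifts the range to ℂ ∖ {-2}. Thus f omits exactly the value -2.

Omitted value: -2.


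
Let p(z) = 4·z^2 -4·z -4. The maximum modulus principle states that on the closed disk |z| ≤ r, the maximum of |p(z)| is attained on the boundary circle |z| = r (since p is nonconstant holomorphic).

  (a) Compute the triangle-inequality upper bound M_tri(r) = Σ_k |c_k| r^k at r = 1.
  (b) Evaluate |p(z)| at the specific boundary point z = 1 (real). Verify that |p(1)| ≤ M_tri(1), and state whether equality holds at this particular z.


Coefficients: c_0 = -4, c_1 = -4, c_2 = 4. Radius r = 1.
Part (a). Triangle bound: M_tri(r) = Σ_k |c_k| r^k
  = |-4|·1^0 + |-4|·1^1 + |4|·1^2
  = 4 + 4 + 4 = 12.
This bounds M(r) := max_{|z|=r} |p(z)| from above; equality holds iff all terms c_k z^k can be made to align in phase at a single z on |z|=r.
Part (b). At z = 1 (real, on the circle |z| = r):
  p(1) = (-4)·1^0 + (-4)·1^1 + (4)·1^2 = -4.
  |p(1)| = 4.
Check: |p(1)| = 4 ≤ 12 = M_tri(1). ✓ Equality does not hold at z = 1 (the coefficients have mixed signs, so the terms do not all align in phase there).

M_tri(1) = 12; |p(1)| = 4; equality at z=1: no.


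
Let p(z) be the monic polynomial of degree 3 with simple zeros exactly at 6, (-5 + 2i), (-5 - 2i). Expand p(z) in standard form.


The polynomial is p(z) = ∏_{α ∈ S} (z − α), where S = {6, (-5 + 2i), (-5 - 2i)}.
Expanding the product yields: p(z) = z^3 + 4·z^2 -31·z -174.
Note conjugate pairs combine to real quadratics: (z − (-5+2i))(z − (-5−2i)) = z² + 10z + 29.
The resulting polynomial has degree 3 and real coefficients as required.

p(z) = z^3 + 4·z^2 -31·z -174.


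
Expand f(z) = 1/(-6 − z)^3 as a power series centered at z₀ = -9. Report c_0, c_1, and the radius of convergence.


Let w = z − z₀, so z = z₀ + w.
Then -6 − z = -6 − (z₀ + w) = (-6 − z₀) − w = 3 − w.
f(z) = 1/(3 − w)^3 = (1/(3)^3) · (1 − w/(3))^{−3}.
By the binomial series (1−u)^{−3} = Σ_{n≥0} C(n+2, 2) u^n for |u|<1, with u = w/(3):
  c_n = C(n+2, 2) / (3)^(n+3).
  c_0 = 1/(3)^3 = 1/27.
  c_1 = 3/(3)^4 = 1/27.
The series is valid for |w/d| < 1, i.e. |z − z₀| < |d|.
Radius of convergence: R = |-6 − z₀| = |3| = 3 (distance from z₀ to the singularity z = -6).

c_0 = 1/27, c_1 = 1/27; R = 3.


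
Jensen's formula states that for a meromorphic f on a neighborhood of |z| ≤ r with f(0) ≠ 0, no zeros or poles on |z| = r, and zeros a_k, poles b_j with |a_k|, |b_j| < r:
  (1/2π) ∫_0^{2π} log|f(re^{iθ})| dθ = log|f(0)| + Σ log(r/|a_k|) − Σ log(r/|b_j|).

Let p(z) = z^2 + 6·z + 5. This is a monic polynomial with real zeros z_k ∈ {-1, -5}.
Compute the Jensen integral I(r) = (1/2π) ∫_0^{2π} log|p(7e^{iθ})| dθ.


Zeros: -5, -1; r = 7.
Inside |z| < r: -5, -1. Outside (|z| ≥ r): ∅.
p(0) = 5, so log|p(0)| = log(5) = 1.6094.
Apply Jensen: I(r) = log|p(0)| + Σ_k log(r/|z_k|), summed over zeros inside |z| < r.
  log(r/|z_k|) for z_k = -1: log(7/1) = 1.9459
  log(r/|z_k|) for z_k = -5: log(7/5) = 0.3365
Sum over inside zeros: 2.2824.
I(r) = log|p(0)| + (inside sum) = 1.6094 + 2.2824 = 3.8918.
Closed form (all zeros inside, monic): I(r) = n·log(r) = 2·log(7) = 3.8918. ✓

I(r) ≈ 3.8918.


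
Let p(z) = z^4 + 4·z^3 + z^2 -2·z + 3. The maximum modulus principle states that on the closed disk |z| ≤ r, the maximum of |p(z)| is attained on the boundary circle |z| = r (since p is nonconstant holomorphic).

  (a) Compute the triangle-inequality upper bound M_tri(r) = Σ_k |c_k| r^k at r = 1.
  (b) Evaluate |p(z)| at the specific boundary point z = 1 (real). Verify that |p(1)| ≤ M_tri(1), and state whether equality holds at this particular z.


Coefficients: c_0 = 3, c_1 = -2, c_2 = 1, c_3 = 4, c_4 = 1. Radius r = 1.
Part (a). Triangle bound: M_tri(r) = Σ_k |c_k| r^k
  = |3|·1^0 + |-2|·1^1 + |1|·1^2 + |4|·1^3 + |1|·1^4
  = 3 + 2 + 1 + 4 + 1 = 11.
This bounds M(r) := max_{|z|=r} |p(z)| from above; equality holds iff all terms c_k z^k can be made to align in phase at a single z on |z|=r.
Part (b). At z = 1 (real, on the circle |z| = r):
  p(1) = (3)·1^0 + (-2)·1^1 + (1)·1^2 + (4)·1^3 + (1)·1^4 = 7.
  |p(1)| = 7.
Check: |p(1)| = 7 ≤ 11 = M_tri(1). ✓ Equality does not hold at z = 1 (the coefficients have mixed signs, so the terms do not all align in phase there).

M_tri(1) = 11; |p(1)| = 7; equality at z=1: no.


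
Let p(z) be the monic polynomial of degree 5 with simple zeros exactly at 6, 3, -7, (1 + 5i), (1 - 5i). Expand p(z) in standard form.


The polynomial is p(z) = ∏_{α ∈ S} (z − α), where S = {6, 3, -7, (1 + 5i), (1 - 5i)}.
Expanding the product yields: p(z) = z^5 -4·z^4 -15·z^3 + 164·z^2 -1422·z + 3276.
Note conjugate pairs combine to real quadratics: (z − (1+5i))(z − (1−5i)) = z² − 2z + 26.
The resulting polynomial has degree 5 and real coefficients as required.

p(z) = z^5 -4·z^4 -15·z^3 + 164·z^2 -1422·z + 3276.


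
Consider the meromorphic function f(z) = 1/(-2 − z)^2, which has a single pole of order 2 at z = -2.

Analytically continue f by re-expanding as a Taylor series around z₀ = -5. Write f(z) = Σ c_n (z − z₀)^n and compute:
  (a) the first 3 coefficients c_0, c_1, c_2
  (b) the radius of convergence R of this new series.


Let w = z − z₀, so z = z₀ + w.
Then -2 − z = -2 − (z₀ + w) = (-2 − z₀) − w = 3 − w.
f(z) = 1/(3 − w)^2 = (1/(3)^2) · (1 − w/(3))^{−2}.
By the binomial series (1−u)^{−2} = Σ_{n≥0} C(n+1, 1) u^n for |u|<1, with u = w/(3):
  c_n = C(n+1, 1) / (3)^(n+2).
  c_0 = 1/(3)^2 = 1/9.
  c_1 = 2/(3)^3 = 2/27.
  c_2 = 3/(3)^4 = 1/27.
The series is valid for |w/d| < 1, i.e. |z − z₀| < |d|.
Radius of convergence: R = |-2 − z₀| = |3| = 3 (distance from z₀ to the singularity z = -2).

c_0 = 1/9, c_1 = 2/27, c_2 = 1/27; R = 3.


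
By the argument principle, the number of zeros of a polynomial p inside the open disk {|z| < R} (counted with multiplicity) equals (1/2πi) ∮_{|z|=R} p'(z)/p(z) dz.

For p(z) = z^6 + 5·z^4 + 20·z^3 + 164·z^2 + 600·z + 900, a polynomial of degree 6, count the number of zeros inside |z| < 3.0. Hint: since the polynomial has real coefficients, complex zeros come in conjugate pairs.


The zeros of p are: (-2 + 1i), (-2 - 1i), (-1 + 3i), (-1 - 3i), (3 + 3i), (3 - 3i).
Their magnitudes are: 2.236, 2.236, 3.162, 3.162, 4.243, 4.243.
Zeros with |z| < R = 3.0: (-2 + 1i), (-2 - 1i).
Count = 2.
By the argument principle, (1/2πi) ∮_{|z|=R} p'(z)/p(z) dz equals exactly this count.

Number of zeros inside |z| < 3.0: 2.


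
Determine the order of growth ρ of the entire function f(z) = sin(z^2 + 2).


Write sin(w) = (e^{iw} ± e^{−iw})/(2 or 2i), so |sin(w)| ≤ e^{|w|}. With w = z^2 + 2, |w| ≤ 1r^2 + 2 on |z|=r, giving M(r) ≤ e^{1r^2 + 2} and ρ ≤ 2. For the lower bound, choose z on |z|=r with 1z^2 purely imaginary of modulus 1r^2; then |sin(z^2 + 2)| grows like e^{1r^2}/2, so ρ ≥ 2. Hence ρ = 2.
Therefore ρ = 2.

Order ρ = 2.


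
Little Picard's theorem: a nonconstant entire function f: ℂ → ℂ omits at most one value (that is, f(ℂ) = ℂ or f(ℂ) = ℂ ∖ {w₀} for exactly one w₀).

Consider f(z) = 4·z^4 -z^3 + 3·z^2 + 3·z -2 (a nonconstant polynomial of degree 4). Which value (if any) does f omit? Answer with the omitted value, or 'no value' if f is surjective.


Little Picard bounds the complement of f(ℂ) to at most one point.
For every w ∈ ℂ, the equation p(z) − w = 0 is a nonconstant polynomial in z and hence has at least one root by the fundamental theorem of algebra. So p is surjective onto ℂ, omitting no value.

Omitted value: no value.


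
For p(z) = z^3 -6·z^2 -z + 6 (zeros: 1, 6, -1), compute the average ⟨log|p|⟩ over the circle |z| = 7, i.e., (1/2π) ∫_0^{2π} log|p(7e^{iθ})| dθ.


Zeros: -1, 1, 6; r = 7.
Inside |z| < r: -1, 1, 6. Outside (|z| ≥ r): ∅.
p(0) = 6, so log|p(0)| = log(6) = 1.7918.
Apply Jensen: I(r) = log|p(0)| + Σ_k log(r/|z_k|), summed over zeros inside |z| < r.
  log(r/|z_k|) for z_k = 1: log(7/1) = 1.9459
  log(r/|z_k|) for z_k = 6: log(7/6) = 0.1542
  log(r/|z_k|) for z_k = -1: log(7/1) = 1.9459
Sum over inside zeros: 4.0460.
I(r) = log|p(0)| + (inside sum) = 1.7918 + 4.0460 = 5.8377.
Closed form (all zeros inside, monic): I(r) = n·log(r) = 3·log(7) = 5.8377. ✓

I(r) ≈ 5.8377.


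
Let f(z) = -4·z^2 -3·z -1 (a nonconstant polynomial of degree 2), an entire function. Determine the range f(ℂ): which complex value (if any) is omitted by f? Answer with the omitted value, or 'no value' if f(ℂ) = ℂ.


Little Picard bounds the complement of f(ℂ) to at most one point.
For every w ∈ ℂ, the equation p(z) − w = 0 is a nonconstant polynomial in z and hence has at least one root by the fundamental theorem of algebra. So p is surjective onto ℂ, omitting no value.

Omitted value: no value.


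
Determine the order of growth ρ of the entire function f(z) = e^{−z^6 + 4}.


|e^{−z^6 + 4}| = e^{Re(-1·z^6) + 4} ≤ e^{1|z|^6 + 4} = e^{1r^6 + 4} on |z| = r, so ρ ≤ 6. Choosing z on |z|=r so that -1·z^6 is real positive (always possible by picking arg z appropriately) gives |f(z)| = e^{1r^6 + 4}, matching the bound. The additive constant 4 does not affect log log M(r) ~ 6·log r. Hence ρ = 6.
Therefore ρ = 6.

Order ρ = 6.


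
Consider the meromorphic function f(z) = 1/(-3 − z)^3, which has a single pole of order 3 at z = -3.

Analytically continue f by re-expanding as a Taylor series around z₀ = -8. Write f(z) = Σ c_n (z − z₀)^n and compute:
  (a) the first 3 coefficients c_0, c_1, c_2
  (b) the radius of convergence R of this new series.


Let w = z − z₀, so z = z₀ + w.
Then -3 − z = -3 − (z₀ + w) = (-3 − z₀) − w = 5 − w.
f(z) = 1/(5 − w)^3 = (1/(5)^3) · (1 − w/(5))^{−3}.
By the binomial series (1−u)^{−3} = Σ_{n≥0} C(n+2, 2) u^n for |u|<1, with u = w/(5):
  c_n = C(n+2, 2) / (5)^(n+3).
  c_0 = 1/(5)^3 = 1/125.
  c_1 = 3/(5)^4 = 3/625.
  c_2 = 6/(5)^5 = 6/3125.
The series is valid for |w/d| < 1, i.e. |z − z₀| < |d|.
Radius of convergence: R = |-3 − z₀| = |5| = 5 (distance from z₀ to the singularity z = -3).

c_0 = 1/125, c_1 = 3/625, c_2 = 6/3125; R = 5.


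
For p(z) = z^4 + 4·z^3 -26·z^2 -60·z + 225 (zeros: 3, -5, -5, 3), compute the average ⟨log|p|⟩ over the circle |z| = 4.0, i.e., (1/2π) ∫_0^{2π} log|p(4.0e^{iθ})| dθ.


Zeros: -5, -5, 3, 3; r = 4.0.
Inside |z| < r: 3, 3. Outside (|z| ≥ r): -5, -5.
p(0) = 225, so log|p(0)| = log(225) = 5.4161.
Apply Jensen: I(r) = log|p(0)| + Σ_k log(r/|z_k|), summed over zeros inside |z| < r.
  log(r/|z_k|) for z_k = 3: log(4.0/3) = 0.2877
  log(r/|z_k|) for z_k = 3: log(4.0/3) = 0.2877
  Outside zeros (-5, -5) contribute nothing to the Jensen sum.
Sum over inside zeros: 0.5754.
I(r) = log|p(0)| + (inside sum) = 5.4161 + 0.5754 = 5.9915.
Note: since some zeros are outside |z| ≤ r, the simplified n·log(r) form does NOT apply — only the inside zeros contribute.

I(r) ≈ 5.9915.


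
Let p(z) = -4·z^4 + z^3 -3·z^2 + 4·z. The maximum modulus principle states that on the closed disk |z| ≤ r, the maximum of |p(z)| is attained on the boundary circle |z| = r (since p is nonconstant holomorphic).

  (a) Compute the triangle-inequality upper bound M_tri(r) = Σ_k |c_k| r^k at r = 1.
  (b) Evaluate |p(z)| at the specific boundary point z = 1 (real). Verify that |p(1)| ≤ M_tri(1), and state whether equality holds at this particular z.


Coefficients: c_0 = 0, c_1 = 4, c_2 = -3, c_3 = 1, c_4 = -4. Radius r = 1.
Part (a). Triangle bound: M_tri(r) = Σ_k |c_k| r^k
  = |0|·1^0 + |4|·1^1 + |-3|·1^2 + |1|·1^3 + |-4|·1^4
  = 0 + 4 + 3 + 1 + 4 = 12.
This bounds M(r) := max_{|z|=r} |p(z)| from above; equality holds iff all terms c_k z^k can be made to align in phase at a single z on |z|=r.
Part (b). At z = 1 (real, on the circle |z| = r):
  p(1) = (0)·1^0 + (4)·1^1 + (-3)·1^2 + (1)·1^3 + (-4)·1^4 = -2.
  |p(1)| = 2.
Check: |p(1)| = 2 ≤ 12 = M_tri(1). ✓ Equality does not hold at z = 1 (the coefficients have mixed signs, so the terms do not all align in phase there).

M_tri(1) = 12; |p(1)| = 2; equality at z=1: no.


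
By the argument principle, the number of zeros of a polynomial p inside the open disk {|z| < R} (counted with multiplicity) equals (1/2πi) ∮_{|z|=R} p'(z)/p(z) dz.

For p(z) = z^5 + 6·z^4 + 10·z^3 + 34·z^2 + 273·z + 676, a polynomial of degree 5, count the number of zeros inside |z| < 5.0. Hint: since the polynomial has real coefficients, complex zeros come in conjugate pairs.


The zeros of p are: -4, (-3 + 2i), (-3 - 2i), (2 + 3i), (2 - 3i).
Their magnitudes are: 4, 3.606, 3.606, 3.606, 3.606.
Zeros with |z| < R = 5.0: -4, (-3 + 2i), (-3 - 2i), (2 + 3i), (2 - 3i).
Count = 5.
By the argument principle, (1/2πi) ∮_{|z|=R} p'(z)/p(z) dz equals exactly this count.

Number of zeros inside |z| < 5.0: 5.


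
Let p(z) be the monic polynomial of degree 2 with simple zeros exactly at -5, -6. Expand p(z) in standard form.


The polynomial is p(z) = ∏_{α ∈ S} (z − α), where S = {-5, -6}.
Expanding the product yields: p(z) = z^2 + 11·z + 30.
The resulting polynomial has degree 2 and real coefficients as required.

p(z) = z^2 + 11·z + 30.


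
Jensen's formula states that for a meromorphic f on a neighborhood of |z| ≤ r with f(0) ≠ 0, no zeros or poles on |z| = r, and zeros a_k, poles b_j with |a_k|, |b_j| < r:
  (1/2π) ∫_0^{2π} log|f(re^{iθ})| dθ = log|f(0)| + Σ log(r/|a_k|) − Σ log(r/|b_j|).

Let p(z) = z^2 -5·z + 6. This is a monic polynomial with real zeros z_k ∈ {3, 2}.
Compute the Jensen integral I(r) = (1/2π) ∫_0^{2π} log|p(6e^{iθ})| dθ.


Zeros: 2, 3; r = 6.
Inside |z| < r: 2, 3. Outside (|z| ≥ r): ∅.
p(0) = 6, so log|p(0)| = log(6) = 1.7918.
Apply Jensen: I(r) = log|p(0)| + Σ_k log(r/|z_k|), summed over zeros inside |z| < r.
  log(r/|z_k|) for z_k = 3: log(6/3) = 0.6931
  log(r/|z_k|) for z_k = 2: log(6/2) = 1.0986
Sum over inside zeros: 1.7918.
I(r) = log|p(0)| + (inside sum) = 1.7918 + 1.7918 = 3.5835.
Closed form (all zeros inside, monic): I(r) = n·log(r) = 2·log(6) = 3.5835. ✓

I(r) ≈ 3.5835.
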